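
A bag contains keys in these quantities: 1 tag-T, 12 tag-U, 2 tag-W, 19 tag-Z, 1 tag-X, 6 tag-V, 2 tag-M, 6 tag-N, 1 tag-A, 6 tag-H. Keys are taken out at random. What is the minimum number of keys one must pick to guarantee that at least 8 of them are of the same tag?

40

The 10 tags are the holes; the keys drawn are the pigeons.
To avoid 8 of any one tag, the worst case takes at most 7 of each tag, or every key of a tag that has fewer than 7.
That gives 1 + 7 + 2 + 7 + 1 + 6 + 2 + 6 + 1 + 6 = 39 keys with no tag reaching 8.
The next key forces some tag to 8, so 39 + 1 = 40.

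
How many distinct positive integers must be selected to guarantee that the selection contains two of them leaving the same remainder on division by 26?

27

The 26 residue classes mod 26 are the pigeonholes.
With 26 integers one could put 1 in each residue class and have no class reach 2.
The 27th integer pushes some class to 2, so 26·1 + 1 = 27.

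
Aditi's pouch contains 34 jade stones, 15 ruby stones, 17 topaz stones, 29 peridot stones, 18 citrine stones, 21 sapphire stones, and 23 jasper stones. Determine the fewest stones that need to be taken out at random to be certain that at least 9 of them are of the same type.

57

By pigeonhole, put each drawn stone into a box by type. The largest draw with every box below 9 takes min(count, 8) from each type.
Σ min(cᵢ, 8) = 8 + 8 + 8 + 8 + 8 + 8 + 8 = 56.
Draw number 56 + 1 = 57 must push one box to 9.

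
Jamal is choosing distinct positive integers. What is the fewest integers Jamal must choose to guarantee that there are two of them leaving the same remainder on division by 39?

The 39 residue classes mod 39 are the pigeonholes.
With 39 integers one could put 1 in each residue class and have no class reach 2.
The 40th integer pushes some class to 2, so 39·1 + 1 = 40.

40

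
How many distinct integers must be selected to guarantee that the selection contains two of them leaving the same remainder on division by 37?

The 37 residue classes mod 37 are the pigeonholes.
With 37 integers one could put 1 in each residue class and have no class reach 2.
The 38th integer pushes some class to 2, so 37·1 + 1 = 38.

38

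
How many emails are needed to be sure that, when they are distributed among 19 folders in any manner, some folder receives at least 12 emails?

210

With 209 emails one could put exactly 11 in each of the 19 folders, and no folder would reach 12.
By pigeonhole, one more email must land in a folder that already has 11, giving it 12.
So 19 × 11 + 1 = 210 emails are required.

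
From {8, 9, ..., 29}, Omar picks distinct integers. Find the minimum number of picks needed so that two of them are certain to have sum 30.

Two chosen integers sum to 30 exactly when both halves of some pair {x, 30−x} with 8 ≤ x ≤ 30−x ≤ 22 are chosen — 7 such pairs.
The remaining 8 elements (those with no distinct partner in range) can never complete a 30-sum, so the worst case takes all of them and one from each pair: 8 + 7 = 15.
By pigeonhole, the 16th integer has to be the second member of some pair, so 15 + 1 = 16.

16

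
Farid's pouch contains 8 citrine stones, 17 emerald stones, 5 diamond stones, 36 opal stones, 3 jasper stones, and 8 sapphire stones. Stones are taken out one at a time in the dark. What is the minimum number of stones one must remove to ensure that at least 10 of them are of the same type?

The 6 types are the holes; the stones drawn are the pigeons.
To avoid 10 of any one type, the worst case takes at most 9 of each type, or every stone of a type that has fewer than 9.
That gives 8 + 9 + 5 + 9 + 3 + 8 = 42 stones with no type reaching 10.
The next stone forces some type to 10, so 42 + 1 = 43.

43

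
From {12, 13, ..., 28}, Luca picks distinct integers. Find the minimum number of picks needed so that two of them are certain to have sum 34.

Group the elements by complementary pair {x, 34−x}: {12,22}, {13,21}, {14,20}, …, giving 5 two-element pairs, the single value 17 (it cannot pair with itself since the integers are distinct), and 6 integers whose partner 34−x falls outside [12,28].
Pigeonhole: treating each of those 12 groups as a pigeonhole, one can pick one integer per group — 12 integers — with no two summing to 34.
The 13th integer lands in an occupied pair, forcing a sum of 34.

13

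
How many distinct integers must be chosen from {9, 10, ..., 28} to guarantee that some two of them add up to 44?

Two chosen integers sum to 44 exactly when both halves of some pair {x, 44−x} with 16 ≤ x ≤ 44−x ≤ 28 are chosen — 6 such pairs.
The remaining 8 elements (those with no distinct partner in range) can never complete a 44-sum, so the worst case takes all of them and one from each pair: 8 + 6 = 14.
The 15th integer has to be the second member of some pair, so 14 + 1 = 15.

15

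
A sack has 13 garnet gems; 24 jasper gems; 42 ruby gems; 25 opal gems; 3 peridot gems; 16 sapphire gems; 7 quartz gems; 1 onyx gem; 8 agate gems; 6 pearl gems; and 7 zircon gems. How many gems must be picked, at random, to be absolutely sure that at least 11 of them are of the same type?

83

An adversary could hand out at most 10 gems per type (6 types run out sooner): 10 + 10 + 10 + 10 + 3 + 10 + 7 + 1 + 8 + 6 + 7 = 82 gems and still no type has 11.
One more gem lands in a type already at 10, so 83 draws are enough and 82 are not.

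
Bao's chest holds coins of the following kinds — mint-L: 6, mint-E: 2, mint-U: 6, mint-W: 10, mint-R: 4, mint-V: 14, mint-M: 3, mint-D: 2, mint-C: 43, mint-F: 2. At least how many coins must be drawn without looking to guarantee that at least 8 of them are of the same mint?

Pigeonhole: the 10 mints are the holes; the coins drawn are the pigeons.
To avoid 8 of any one mint, the worst case takes at most 7 of each mint, or every coin of a mint that has fewer than 7.
That gives 6 + 2 + 6 + 7 + 4 + 7 + 3 + 2 + 7 + 2 = 46 coins with no mint reaching 8.
The next coin forces some mint to 8, so 46 + 1 = 47.

47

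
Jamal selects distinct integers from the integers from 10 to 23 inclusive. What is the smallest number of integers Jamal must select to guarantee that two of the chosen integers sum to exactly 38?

11

A set avoiding the sum 38 can contain at most one of each pair {x, 38−x}, plus the 6 elements whose complement lies outside the range or equal to its own complement.
The integers 10, …, 19 (10 of them) are such a set: any two sum to at least 10+11 = 21 and at most 18+19 = 37 < 38.
By pigeonhole, any 11th integer completes one of the 4 pairs, so 11 choices force a sum of 38.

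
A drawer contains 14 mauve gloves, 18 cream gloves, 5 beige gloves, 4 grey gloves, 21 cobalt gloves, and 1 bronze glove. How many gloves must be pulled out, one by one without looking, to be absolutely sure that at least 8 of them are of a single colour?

By pigeonhole, the 6 colours are the holes; the gloves drawn are the pigeons.
To avoid 8 of any one colour, the worst case takes at most 7 of each colour, or every glove of a colour that has fewer than 7.
That gives 7 + 7 + 5 + 4 + 7 + 1 = 31 gloves with no colour reaching 8.
The next glove forces some colour to 8, so 31 + 1 = 32.

32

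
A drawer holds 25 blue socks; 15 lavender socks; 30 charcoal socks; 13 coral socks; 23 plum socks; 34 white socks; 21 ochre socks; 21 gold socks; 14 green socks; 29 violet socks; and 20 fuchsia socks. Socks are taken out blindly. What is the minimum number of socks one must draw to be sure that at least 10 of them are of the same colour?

By the pigeonhole principle, the 11 colours are the holes; the socks drawn are the pigeons.
To avoid 10 of any one colour, the worst case takes at most 9 of each colour.
That gives 9 + 9 + 9 + 9 + 9 + 9 + 9 + 9 + 9 + 9 + 9 = 99 socks with no colour reaching 10.
The next sock forces some colour to 10, so 99 + 1 = 100.

100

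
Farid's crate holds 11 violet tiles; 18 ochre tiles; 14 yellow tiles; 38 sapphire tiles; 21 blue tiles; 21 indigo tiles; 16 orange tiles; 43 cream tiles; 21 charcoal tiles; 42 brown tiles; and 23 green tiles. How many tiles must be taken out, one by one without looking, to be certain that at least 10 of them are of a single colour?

An adversary could hand out at most 9 tiles per colour: 9 + 9 + 9 + 9 + 9 + 9 + 9 + 9 + 9 + 9 + 9 = 99 tiles and still no colour has 10.
Pigeonhole: one more tile lands in a colour already at 9, so 100 draws are enough and 99 are not.

100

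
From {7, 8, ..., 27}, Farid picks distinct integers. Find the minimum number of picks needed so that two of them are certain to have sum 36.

13

Two chosen integers sum to 36 exactly when both halves of some pair {x, 36−x} with 9 ≤ x ≤ 36−x ≤ 27 are chosen — 9 such pairs.
The remaining 3 elements (those with no distinct partner in range) can never complete a 36-sum, so the worst case takes all of them and one from each pair: 3 + 9 = 12.
The 13th integer has to be the second member of some pair, so 12 + 1 = 13.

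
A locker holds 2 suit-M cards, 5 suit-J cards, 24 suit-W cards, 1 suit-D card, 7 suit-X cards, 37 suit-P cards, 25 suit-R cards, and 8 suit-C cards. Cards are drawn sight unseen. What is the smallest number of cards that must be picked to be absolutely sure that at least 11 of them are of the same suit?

54

By the pigeonhole principle, the 8 suits are the holes; the cards drawn are the pigeons.
To avoid 11 of any one suit, the worst case takes at most 10 of each suit, or every card of a suit that has fewer than 10.
That gives 2 + 5 + 10 + 1 + 7 + 10 + 10 + 8 = 53 cards with no suit reaching 11.
The next card forces some suit to 11, so 53 + 1 = 54.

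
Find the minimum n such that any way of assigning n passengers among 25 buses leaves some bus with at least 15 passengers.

351

With 350 passengers one could put exactly 14 in each of the 25 buses, and no bus would reach 15.
One more passenger must land in a bus that already has 14, giving it 15.
So 25 × 14 + 1 = 351 passengers are required.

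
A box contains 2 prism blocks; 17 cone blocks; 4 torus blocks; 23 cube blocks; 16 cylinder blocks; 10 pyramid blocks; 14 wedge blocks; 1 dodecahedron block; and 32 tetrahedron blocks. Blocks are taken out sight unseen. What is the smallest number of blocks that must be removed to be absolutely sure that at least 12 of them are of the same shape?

An adversary could hand out at most 11 blocks per shape (4 shapes run out sooner): 2 + 11 + 4 + 11 + 11 + 10 + 11 + 1 + 11 = 72 blocks and still no shape has 12.
One more block lands in a shape already at 11, so 73 draws are enough and 72 are not.

73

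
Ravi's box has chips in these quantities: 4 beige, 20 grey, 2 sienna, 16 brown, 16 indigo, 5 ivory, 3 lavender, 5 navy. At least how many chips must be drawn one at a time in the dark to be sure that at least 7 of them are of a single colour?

38

Put each drawn chip into a box by colour. The largest draw with every box below 7 takes min(count, 6) from each colour; colours with fewer than 6 contribute all they have.
Σ min(cᵢ, 6) = 4 + 6 + 2 + 6 + 6 + 5 + 3 + 5 = 37.
Draw number 37 + 1 = 38 must push one box to 7.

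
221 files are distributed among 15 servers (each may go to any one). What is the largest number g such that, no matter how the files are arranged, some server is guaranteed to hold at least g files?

The 15 servers are the holes and the 221 files are the pigeons.
If every server held at most 14 files, the total would be at most 15 × 14 = 210, which is less than 221.
So some server holds at least ⌈221/15⌉ = 15 files.

15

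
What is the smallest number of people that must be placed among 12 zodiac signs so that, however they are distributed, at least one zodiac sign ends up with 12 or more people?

133

With 132 people one could put exactly 11 in each of the 12 zodiac signs, and no zodiac sign would reach 12.
One more person must land in a zodiac sign that already has 11, giving it 12.
So 12 × 11 + 1 = 133 people are required.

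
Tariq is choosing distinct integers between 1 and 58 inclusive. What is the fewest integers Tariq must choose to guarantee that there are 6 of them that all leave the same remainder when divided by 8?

The 8 residue classes mod 8 are the pigeonholes.
With 40 integers one could put 5 in each residue class and have no class reach 6.
The 41st integer pushes some class to 6, so 8·5 + 1 = 41.

41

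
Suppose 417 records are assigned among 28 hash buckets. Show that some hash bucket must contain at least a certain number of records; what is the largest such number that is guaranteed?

By pigeonhole, the 28 hash buckets are the holes and the 417 records are the pigeons.
If every hash bucket held at most 14 records, the total would be at most 28 × 14 = 392, which is less than 417.
So some hash bucket holds at least ⌈417/28⌉ = 15 records.

15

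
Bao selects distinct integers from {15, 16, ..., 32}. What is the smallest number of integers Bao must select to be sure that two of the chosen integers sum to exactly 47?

Group the elements by complementary pair {x, 47−x}: {15,32}, {16,31}, {17,30}, …, giving 9 two-element pairs.
Treating each of those 9 groups as a pigeonhole, one can pick one integer per group — 9 integers — with no two summing to 47.
The 10th integer lands in an occupied pair, forcing a sum of 47.

10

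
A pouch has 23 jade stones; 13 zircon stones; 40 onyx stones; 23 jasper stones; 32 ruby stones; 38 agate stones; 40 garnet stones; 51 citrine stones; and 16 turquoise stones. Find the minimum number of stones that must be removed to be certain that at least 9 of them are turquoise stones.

269

In the worst case for collecting turquoise stones, every non-turquoise stone comes out first.
There are 23 + 13 + 40 + 23 + 32 + 38 + 40 + 51 = 260 non-turquoise stones altogether.
After those, each further stone must be turquoise, so 260 + 9 = 269 draws guarantee 9 turquoise stones.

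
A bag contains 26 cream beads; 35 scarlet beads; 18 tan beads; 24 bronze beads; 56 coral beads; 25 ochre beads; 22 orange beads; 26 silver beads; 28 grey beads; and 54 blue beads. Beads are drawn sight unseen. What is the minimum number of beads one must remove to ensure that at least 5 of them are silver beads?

293

In the worst case for collecting silver beads, every non-silver bead comes out first.
There are 26 + 35 + 18 + 24 + 56 + 25 + 22 + 28 + 54 = 288 non-silver beads altogether.
After those, each further bead must be silver, so 288 + 5 = 293 draws guarantee 5 silver beads.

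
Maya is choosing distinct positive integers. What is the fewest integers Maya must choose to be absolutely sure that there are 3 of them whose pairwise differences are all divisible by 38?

Integers whose pairwise differences are multiples of 38 are exactly those sharing a remainder mod 38. The 38 residue classes mod 38 are the pigeonholes.
With 76 integers one could put 2 in each residue class and have no class reach 3.
The 77th integer pushes some class to 3, so 38·2 + 1 = 77.

77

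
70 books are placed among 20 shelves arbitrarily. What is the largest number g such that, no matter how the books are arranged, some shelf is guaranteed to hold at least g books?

Pigeonhole: the 20 shelves are the holes and the 70 books are the pigeons.
If every shelf held at most 3 books, the total would be at most 20 × 3 = 60, which is less than 70.
So some shelf holds at least ⌈70/20⌉ = 4 books.

4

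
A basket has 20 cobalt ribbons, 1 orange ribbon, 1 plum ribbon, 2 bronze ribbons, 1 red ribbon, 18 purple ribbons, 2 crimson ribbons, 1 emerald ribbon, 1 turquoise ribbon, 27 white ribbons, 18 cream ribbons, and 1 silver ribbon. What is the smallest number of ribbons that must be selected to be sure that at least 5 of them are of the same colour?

27

An adversary could hand out at most 4 ribbons per colour (8 colours run out sooner): 4 + 1 + 1 + 2 + 1 + 4 + 2 + 1 + 1 + 4 + 4 + 1 = 26 ribbons and still no colour has 5.
One more ribbon lands in a colour already at 4, so 27 draws are enough and 26 are not.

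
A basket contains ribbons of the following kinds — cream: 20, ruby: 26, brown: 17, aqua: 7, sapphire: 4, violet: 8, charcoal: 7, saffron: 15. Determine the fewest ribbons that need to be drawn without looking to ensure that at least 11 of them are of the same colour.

An adversary could hand out at most 10 ribbons per colour (4 colours run out sooner): 10 + 10 + 10 + 7 + 4 + 8 + 7 + 10 = 66 ribbons and still no colour has 11.
One more ribbon lands in a colour already at 10, so 67 draws are enough and 66 are not.

67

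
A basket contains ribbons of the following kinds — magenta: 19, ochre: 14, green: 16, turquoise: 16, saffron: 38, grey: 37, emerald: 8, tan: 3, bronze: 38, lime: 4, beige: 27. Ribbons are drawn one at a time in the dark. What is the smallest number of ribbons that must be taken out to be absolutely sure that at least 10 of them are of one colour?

88

An adversary could hand out at most 9 ribbons per colour (emerald, tan, lime run out sooner): 9 + 9 + 9 + 9 + 9 + 9 + 8 + 3 + 9 + 4 + 9 = 87 ribbons and still no colour has 10.
Pigeonhole: one more ribbon lands in a colour already at 9, so 88 draws are enough and 87 are not.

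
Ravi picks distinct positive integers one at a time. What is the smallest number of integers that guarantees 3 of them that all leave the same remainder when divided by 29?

The 29 residue classes mod 29 are the pigeonholes.
With 58 integers one could put 2 in each residue class and have no class reach 3.
The 59th integer pushes some class to 3, so 29·2 + 1 = 59.

59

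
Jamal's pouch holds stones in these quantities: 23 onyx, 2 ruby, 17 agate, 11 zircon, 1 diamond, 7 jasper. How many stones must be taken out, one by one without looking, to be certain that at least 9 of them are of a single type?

35

The 6 types are the holes; the stones drawn are the pigeons.
To avoid 9 of any one type, the worst case takes at most 8 of each type, or every stone of a type that has fewer than 8.
That gives 8 + 2 + 8 + 8 + 1 + 7 = 34 stones with no type reaching 9.
The next stone forces some type to 9, so 34 + 1 = 35.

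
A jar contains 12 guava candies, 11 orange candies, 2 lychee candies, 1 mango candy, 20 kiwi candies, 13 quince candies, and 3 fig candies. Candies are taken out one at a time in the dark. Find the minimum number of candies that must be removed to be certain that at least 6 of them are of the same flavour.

27

Pigeonhole: the 7 flavours are the holes; the candies drawn are the pigeons.
To avoid 6 of any one flavour, the worst case takes at most 5 of each flavour, or every candy of a flavour that has fewer than 5.
That gives 5 + 5 + 2 + 1 + 5 + 5 + 3 = 26 candies with no flavour reaching 6.
The next candy forces some flavour to 6, so 26 + 1 = 27.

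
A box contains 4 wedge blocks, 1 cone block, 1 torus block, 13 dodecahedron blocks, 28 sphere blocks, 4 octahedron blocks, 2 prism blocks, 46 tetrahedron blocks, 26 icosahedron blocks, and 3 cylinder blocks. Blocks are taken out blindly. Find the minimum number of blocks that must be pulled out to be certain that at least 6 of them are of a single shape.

Put each drawn block into a box by shape. The largest draw with every box below 6 takes min(count, 5) from each shape; shapes with fewer than 5 contribute all they have.
Σ min(cᵢ, 5) = 4 + 1 + 1 + 5 + 5 + 4 + 2 + 5 + 5 + 3 = 35.
Draw number 35 + 1 = 36 must push one box to 6.

36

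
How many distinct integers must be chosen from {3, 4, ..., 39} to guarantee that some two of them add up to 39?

Two chosen integers sum to 39 exactly when both halves of some pair {x, 39−x} with 3 ≤ x ≤ 39−x ≤ 36 are chosen — 17 such pairs.
The remaining 3 elements (those with no distinct partner in range) can never complete a 39-sum, so the worst case takes all of them and one from each pair: 3 + 17 = 20.
By the pigeonhole principle, the 21st integer has to be the second member of some pair, so 20 + 1 = 21.

21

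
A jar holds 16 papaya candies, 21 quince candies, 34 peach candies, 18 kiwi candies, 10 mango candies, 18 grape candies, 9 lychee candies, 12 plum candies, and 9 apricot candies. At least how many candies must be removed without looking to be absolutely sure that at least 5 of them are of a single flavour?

37

An adversary could hand out at most 4 candies per flavour: 4 + 4 + 4 + 4 + 4 + 4 + 4 + 4 + 4 = 36 candies and still no flavour has 5.
One more candy lands in a flavour already at 4, so 37 draws are enough and 36 are not.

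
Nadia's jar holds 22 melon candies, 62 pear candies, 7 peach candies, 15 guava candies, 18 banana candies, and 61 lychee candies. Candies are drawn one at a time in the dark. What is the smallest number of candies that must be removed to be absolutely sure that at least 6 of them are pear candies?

129

In the worst case for collecting pear candies, every non-pear candy comes out first.
There are 22 + 7 + 15 + 18 + 61 = 123 non-pear candies altogether.
After those, each further candy must be pear, so 123 + 6 = 129 draws guarantee 6 pear candies.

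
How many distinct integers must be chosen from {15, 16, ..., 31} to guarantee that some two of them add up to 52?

13

Two chosen integers sum to 52 exactly when both halves of some pair {x, 52−x} with 21 ≤ x ≤ 52−x ≤ 31 are chosen — 5 such pairs.
The remaining 7 elements (those with no distinct partner in range) can never complete a 52-sum, so the worst case takes all of them and one from each pair: 7 + 5 = 12.
By pigeonhole, the 13th integer has to be the second member of some pair, so 12 + 1 = 13.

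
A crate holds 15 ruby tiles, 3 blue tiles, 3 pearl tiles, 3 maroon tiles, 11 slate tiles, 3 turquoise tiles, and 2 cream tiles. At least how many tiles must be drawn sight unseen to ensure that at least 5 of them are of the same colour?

23

An adversary could hand out at most 4 tiles per colour (5 colours run out sooner): 4 + 3 + 3 + 3 + 4 + 3 + 2 = 22 tiles and still no colour has 5.
One more tile lands in a colour already at 4, so 23 draws are enough and 22 are not.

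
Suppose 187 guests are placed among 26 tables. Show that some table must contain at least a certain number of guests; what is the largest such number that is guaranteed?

By the pigeonhole principle, the 26 tables are the holes and the 187 guests are the pigeons.
If every table held at most 7 guests, the total would be at most 26 × 7 = 182, which is less than 187.
So some table holds at least ⌈187/26⌉ = 8 guests.

8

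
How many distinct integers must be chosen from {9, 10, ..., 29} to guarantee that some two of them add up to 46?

A set avoiding the sum 46 can contain at most one of each pair {x, 46−x}, plus the 9 elements whose complement lies outside the range or equal to its own complement.
The integers 9, …, 23 (15 of them) are such a set: any two sum to at least 9+10 = 19 and at most 22+23 = 45 < 46.
Any 16th integer completes one of the 6 pairs, so 16 choices force a sum of 46.

16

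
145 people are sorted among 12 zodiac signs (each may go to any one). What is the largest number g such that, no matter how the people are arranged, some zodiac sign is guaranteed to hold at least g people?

13

By the pigeonhole principle, the 12 zodiac signs are the holes and the 145 people are the pigeons.
If every zodiac sign held at most 12 people, the total would be at most 12 × 12 = 144, which is less than 145.
So some zodiac sign holds at least ⌈145/12⌉ = 13 people.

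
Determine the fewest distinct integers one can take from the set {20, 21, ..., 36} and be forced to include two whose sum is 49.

Two chosen integers sum to 49 exactly when both halves of some pair {x, 49−x} with 20 ≤ x ≤ 49−x ≤ 29 are chosen — 5 such pairs.
The remaining 7 elements (those with no distinct partner in range) can never complete a 49-sum, so the worst case takes all of them and one from each pair: 7 + 5 = 12.
Pigeonhole: the 13th integer has to be the second member of some pair, so 12 + 1 = 13.

13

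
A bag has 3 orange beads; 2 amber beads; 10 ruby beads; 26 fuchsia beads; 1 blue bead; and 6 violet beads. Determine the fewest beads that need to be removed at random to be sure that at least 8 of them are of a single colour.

Pigeonhole: put each drawn bead into a box by colour. The largest draw with every box below 8 takes min(count, 7) from each colour; colours with fewer than 7 contribute all they have.
Σ min(cᵢ, 7) = 3 + 2 + 7 + 7 + 1 + 6 = 26.
Draw number 26 + 1 = 27 must push one box to 8.

27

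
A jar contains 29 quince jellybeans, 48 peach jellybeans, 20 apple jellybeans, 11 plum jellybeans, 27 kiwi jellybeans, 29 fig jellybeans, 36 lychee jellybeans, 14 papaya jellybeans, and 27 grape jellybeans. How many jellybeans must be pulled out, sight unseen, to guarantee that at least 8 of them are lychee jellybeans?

In the worst case for collecting lychee jellybeans, every non-lychee jellybean comes out first.
There are 29 + 48 + 20 + 11 + 27 + 29 + 14 + 27 = 205 non-lychee jellybeans altogether.
After those, each further jellybean must be lychee, so 205 + 8 = 213 draws guarantee 8 lychee jellybeans.

213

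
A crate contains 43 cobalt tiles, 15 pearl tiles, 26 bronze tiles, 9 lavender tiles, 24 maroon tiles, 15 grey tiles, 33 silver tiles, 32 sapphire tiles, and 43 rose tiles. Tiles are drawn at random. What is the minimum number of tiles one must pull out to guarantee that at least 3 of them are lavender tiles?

In the worst case for collecting lavender tiles, every non-lavender tile comes out first.
There are 43 + 15 + 26 + 24 + 15 + 33 + 32 + 43 = 231 non-lavender tiles altogether.
After those, each further tile must be lavender, so 231 + 3 = 234 draws guarantee 3 lavender tiles.

234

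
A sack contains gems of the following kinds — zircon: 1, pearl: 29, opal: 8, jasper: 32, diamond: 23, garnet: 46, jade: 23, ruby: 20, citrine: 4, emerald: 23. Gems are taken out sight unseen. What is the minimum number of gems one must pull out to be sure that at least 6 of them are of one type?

By pigeonhole, put each drawn gem into a box by type. The largest draw with every box below 6 takes min(count, 5) from each type; types with fewer than 5 contribute all they have.
Σ min(cᵢ, 5) = 1 + 5 + 5 + 5 + 5 + 5 + 5 + 5 + 4 + 5 = 45.
Draw number 45 + 1 = 46 must push one box to 6.

46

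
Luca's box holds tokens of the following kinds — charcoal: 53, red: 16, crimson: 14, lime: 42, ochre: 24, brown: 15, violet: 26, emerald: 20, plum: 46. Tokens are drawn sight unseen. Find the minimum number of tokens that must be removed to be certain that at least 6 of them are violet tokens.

In the worst case for collecting violet tokens, every non-violet token comes out first.
There are 53 + 16 + 14 + 42 + 24 + 15 + 20 + 46 = 230 non-violet tokens altogether.
After those, each further token must be violet, so 230 + 6 = 236 draws guarantee 6 violet tokens.

236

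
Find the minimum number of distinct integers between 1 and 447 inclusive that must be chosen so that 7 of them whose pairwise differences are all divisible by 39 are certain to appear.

Integers whose pairwise differences are multiples of 39 are exactly those sharing a remainder mod 39. Pigeonhole: the 39 residue classes mod 39 are the pigeonholes.
With 234 integers one could put 6 in each residue class and have no class reach 7.
The 235th integer pushes some class to 7, so 39·6 + 1 = 235.

235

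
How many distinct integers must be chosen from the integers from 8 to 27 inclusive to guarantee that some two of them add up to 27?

Group the elements by complementary pair {x, 27−x}: {8,19}, {9,18}, {10,17}, …, giving 6 two-element pairs and 8 integers whose partner 27−x falls outside [8,27].
Pigeonhole: treating each of those 14 groups as a pigeonhole, one can pick one integer per group — 14 integers — with no two summing to 27.
The 15th integer lands in an occupied pair, forcing a sum of 27.

15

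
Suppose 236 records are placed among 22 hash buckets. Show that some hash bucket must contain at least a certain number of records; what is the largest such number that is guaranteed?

11

By pigeonhole, the 22 hash buckets are the holes and the 236 records are the pigeons.
If every hash bucket held at most 10 records, the total would be at most 22 × 10 = 220, which is less than 236.
So some hash bucket holds at least ⌈236/22⌉ = 11 records.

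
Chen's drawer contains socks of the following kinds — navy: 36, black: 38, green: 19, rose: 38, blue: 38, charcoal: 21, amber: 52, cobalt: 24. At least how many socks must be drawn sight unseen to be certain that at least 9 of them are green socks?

256

In the worst case for collecting green socks, every non-green sock comes out first.
There are 36 + 38 + 38 + 38 + 21 + 52 + 24 = 247 non-green socks altogether.
After those, each further sock must be green, so 247 + 9 = 256 draws guarantee 9 green socks.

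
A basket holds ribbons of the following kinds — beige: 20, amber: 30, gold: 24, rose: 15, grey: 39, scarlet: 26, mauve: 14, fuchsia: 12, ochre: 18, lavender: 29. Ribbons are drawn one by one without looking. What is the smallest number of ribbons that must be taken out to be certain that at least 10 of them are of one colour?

91

The 10 colours are the holes; the ribbons drawn are the pigeons.
To avoid 10 of any one colour, the worst case takes at most 9 of each colour.
That gives 9 + 9 + 9 + 9 + 9 + 9 + 9 + 9 + 9 + 9 = 90 ribbons with no colour reaching 10.
The next ribbon forces some colour to 10, so 90 + 1 = 91.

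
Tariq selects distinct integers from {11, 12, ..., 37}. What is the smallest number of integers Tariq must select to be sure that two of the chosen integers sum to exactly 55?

A set avoiding the sum 55 can contain at most one of each pair {x, 55−x}, plus the 7 elements whose complement lies outside the range.
The integers 11, …, 27 (17 of them) are such a set: any two sum to at least 11+12 = 23 and at most 26+27 = 53 < 55.
By pigeonhole, any 18th integer completes one of the 10 pairs, so 18 choices force a sum of 55.

18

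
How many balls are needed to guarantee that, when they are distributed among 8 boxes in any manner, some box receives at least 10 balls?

With 72 balls one could put exactly 9 in each of the 8 boxes, and no box would reach 10.
Pigeonhole: one more ball must land in a box that already has 9, giving it 10.
So 8 × 9 + 1 = 73 balls are required.

73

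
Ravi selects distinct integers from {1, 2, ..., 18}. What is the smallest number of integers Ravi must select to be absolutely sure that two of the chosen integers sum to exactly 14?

13

Two chosen integers sum to 14 exactly when both halves of some pair {x, 14−x} with 1 ≤ x ≤ 14−x ≤ 13 are chosen — 6 such pairs.
The remaining 6 elements (those with no distinct partner in range) can never complete a 14-sum, so the worst case takes all of them and one from each pair: 6 + 6 = 12.
The 13th integer has to be the second member of some pair, so 12 + 1 = 13.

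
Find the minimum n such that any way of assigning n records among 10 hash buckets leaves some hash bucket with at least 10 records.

91

With 90 records one could put exactly 9 in each of the 10 hash buckets, and no hash bucket would reach 10.
One more record must land in a hash bucket that already has 9, giving it 10.
So 10 × 9 + 1 = 91 records are required.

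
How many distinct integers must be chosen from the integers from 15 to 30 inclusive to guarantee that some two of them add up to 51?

Group the elements by complementary pair {x, 51−x}: {21,30}, {22,29}, {23,28}, …, giving 5 two-element pairs and 6 integers whose partner 51−x falls outside [15,30].
Treating each of those 11 groups as a pigeonhole, one can pick one integer per group — 11 integers — with no two summing to 51.
The 12th integer lands in an occupied pair, forcing a sum of 51.

12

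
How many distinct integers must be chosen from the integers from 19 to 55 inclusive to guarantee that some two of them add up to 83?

Two chosen integers sum to 83 exactly when both halves of some pair {x, 83−x} with 28 ≤ x ≤ 83−x ≤ 55 are chosen — 14 such pairs.
The remaining 9 elements (those with no distinct partner in range) can never complete a 83-sum, so the worst case takes all of them and one from each pair: 9 + 14 = 23.
By pigeonhole, the 24th integer has to be the second member of some pair, so 23 + 1 = 24.

24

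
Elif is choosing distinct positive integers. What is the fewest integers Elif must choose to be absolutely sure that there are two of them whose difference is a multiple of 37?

38

Integers whose pairwise differences are multiples of 37 are exactly those sharing a remainder mod 37. Pigeonhole: the 37 residue classes mod 37 are the pigeonholes.
With 37 integers one could put 1 in each residue class and have no class reach 2.
The 38th integer pushes some class to 2, so 37·1 + 1 = 38.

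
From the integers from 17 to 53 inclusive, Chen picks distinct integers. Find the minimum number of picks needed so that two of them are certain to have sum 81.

25

A set avoiding the sum 81 can contain at most one of each pair {x, 81−x}, plus the 11 elements whose complement lies outside the range.
The integers 17, …, 40 (24 of them) are such a set: any two sum to at least 17+18 = 35 and at most 39+40 = 79 < 81.
Any 25th integer completes one of the 13 pairs, so 25 choices force a sum of 81.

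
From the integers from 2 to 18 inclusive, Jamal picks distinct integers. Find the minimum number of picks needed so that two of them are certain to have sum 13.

13

Two chosen integers sum to 13 exactly when both halves of some pair {x, 13−x} with 2 ≤ x ≤ 13−x ≤ 11 are chosen — 5 such pairs.
The remaining 7 elements (those with no distinct partner in range) can never complete a 13-sum, so the worst case takes all of them and one from each pair: 7 + 5 = 12.
The 13th integer has to be the second member of some pair, so 12 + 1 = 13.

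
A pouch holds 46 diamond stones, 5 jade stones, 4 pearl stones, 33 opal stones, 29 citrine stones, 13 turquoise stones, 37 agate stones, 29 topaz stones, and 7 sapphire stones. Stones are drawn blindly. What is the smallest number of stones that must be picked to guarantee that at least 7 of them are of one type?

An adversary could hand out at most 6 stones per type (jade, pearl run out sooner): 6 + 5 + 4 + 6 + 6 + 6 + 6 + 6 + 6 = 51 stones and still no type has 7.
By pigeonhole, one more stone lands in a type already at 6, so 52 draws are enough and 51 are not.

52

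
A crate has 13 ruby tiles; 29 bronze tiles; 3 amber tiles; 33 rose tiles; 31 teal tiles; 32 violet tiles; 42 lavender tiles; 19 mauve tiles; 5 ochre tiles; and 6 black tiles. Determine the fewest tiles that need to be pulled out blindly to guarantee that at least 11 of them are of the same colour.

85

An adversary could hand out at most 10 tiles per colour (amber, ochre, black run out sooner): 10 + 10 + 3 + 10 + 10 + 10 + 10 + 10 + 5 + 6 = 84 tiles and still no colour has 11.
By pigeonhole, one more tile lands in a colour already at 10, so 85 draws are enough and 84 are not.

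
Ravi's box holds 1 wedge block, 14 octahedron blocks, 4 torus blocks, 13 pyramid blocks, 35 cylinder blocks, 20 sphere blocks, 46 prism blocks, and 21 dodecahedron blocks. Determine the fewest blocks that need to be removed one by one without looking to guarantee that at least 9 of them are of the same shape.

Pigeonhole: put each drawn block into a box by shape. The largest draw with every box below 9 takes min(count, 8) from each shape; shapes with fewer than 8 contribute all they have.
Σ min(cᵢ, 8) = 1 + 8 + 4 + 8 + 8 + 8 + 8 + 8 = 53.
Draw number 53 + 1 = 54 must push one box to 9.

54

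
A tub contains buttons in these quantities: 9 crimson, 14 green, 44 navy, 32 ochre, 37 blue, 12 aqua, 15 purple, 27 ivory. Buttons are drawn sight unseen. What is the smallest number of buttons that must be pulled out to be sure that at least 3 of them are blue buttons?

156

In the worst case for collecting blue buttons, every non-blue button comes out first.
There are 9 + 14 + 44 + 32 + 12 + 15 + 27 = 153 non-blue buttons altogether.
After those, each further button must be blue, so 153 + 3 = 156 draws guarantee 3 blue buttons.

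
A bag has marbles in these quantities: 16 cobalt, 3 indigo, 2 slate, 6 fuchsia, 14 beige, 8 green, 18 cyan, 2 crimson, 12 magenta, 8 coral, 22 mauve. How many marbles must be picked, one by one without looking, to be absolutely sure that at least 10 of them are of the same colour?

75

Pigeonhole: the 11 colours are the holes; the marbles drawn are the pigeons.
To avoid 10 of any one colour, the worst case takes at most 9 of each colour, or every marble of a colour that has fewer than 9.
That gives 9 + 3 + 2 + 6 + 9 + 8 + 9 + 2 + 9 + 8 + 9 = 74 marbles with no colour reaching 10.
The next marble forces some colour to 10, so 74 + 1 = 75.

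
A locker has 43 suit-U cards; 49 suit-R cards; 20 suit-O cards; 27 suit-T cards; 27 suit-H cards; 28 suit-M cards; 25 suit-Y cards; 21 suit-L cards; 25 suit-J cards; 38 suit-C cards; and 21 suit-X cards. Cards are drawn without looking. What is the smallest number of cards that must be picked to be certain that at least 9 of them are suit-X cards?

312

In the worst case for collecting suit-X cards, every non-suit-X card comes out first.
There are 43 + 49 + 20 + 27 + 27 + 28 + 25 + 21 + 25 + 38 = 303 non-suit-X cards altogether.
After those, each further card must be suit-X, so 303 + 9 = 312 draws guarantee 9 suit-X cards.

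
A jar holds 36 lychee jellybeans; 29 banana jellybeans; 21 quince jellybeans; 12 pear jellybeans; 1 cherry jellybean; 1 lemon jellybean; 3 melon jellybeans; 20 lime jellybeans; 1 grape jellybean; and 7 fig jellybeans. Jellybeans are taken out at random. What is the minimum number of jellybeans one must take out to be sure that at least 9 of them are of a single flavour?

54

Put each drawn jellybean into a box by flavour. The largest draw with every box below 9 takes min(count, 8) from each flavour; flavours with fewer than 8 contribute all they have.
Σ min(cᵢ, 8) = 8 + 8 + 8 + 8 + 1 + 1 + 3 + 8 + 1 + 7 = 53.
Draw number 53 + 1 = 54 must push one box to 9.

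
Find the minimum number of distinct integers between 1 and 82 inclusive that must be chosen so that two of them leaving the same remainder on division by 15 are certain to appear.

16

The 15 residue classes mod 15 are the pigeonholes.
With 15 integers one could put 1 in each residue class and have no class reach 2.
The 16th integer pushes some class to 2, so 15·1 + 1 = 16.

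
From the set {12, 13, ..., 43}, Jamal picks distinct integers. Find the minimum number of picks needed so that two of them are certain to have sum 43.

Two chosen integers sum to 43 exactly when both halves of some pair {x, 43−x} with 12 ≤ x ≤ 43−x ≤ 31 are chosen — 10 such pairs.
The remaining 12 elements (those with no distinct partner in range) can never complete a 43-sum, so the worst case takes all of them and one from each pair: 12 + 10 = 22.
The 23rd integer has to be the second member of some pair, so 22 + 1 = 23.

23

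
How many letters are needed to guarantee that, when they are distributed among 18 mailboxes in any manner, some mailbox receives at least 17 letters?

With 288 letters one could put exactly 16 in each of the 18 mailboxes, and no mailbox would reach 17.
By the pigeonhole principle, one more letter must land in a mailbox that already has 16, giving it 17.
So 18 × 16 + 1 = 289 letters are required.

289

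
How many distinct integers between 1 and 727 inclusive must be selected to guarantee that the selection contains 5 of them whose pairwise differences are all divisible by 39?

Integers whose pairwise differences are multiples of 39 are exactly those sharing a remainder mod 39. Pigeonhole: the 39 residue classes mod 39 are the pigeonholes.
With 156 integers one could put 4 in each residue class and have no class reach 5.
The 157th integer pushes some class to 5, so 39·4 + 1 = 157.

157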